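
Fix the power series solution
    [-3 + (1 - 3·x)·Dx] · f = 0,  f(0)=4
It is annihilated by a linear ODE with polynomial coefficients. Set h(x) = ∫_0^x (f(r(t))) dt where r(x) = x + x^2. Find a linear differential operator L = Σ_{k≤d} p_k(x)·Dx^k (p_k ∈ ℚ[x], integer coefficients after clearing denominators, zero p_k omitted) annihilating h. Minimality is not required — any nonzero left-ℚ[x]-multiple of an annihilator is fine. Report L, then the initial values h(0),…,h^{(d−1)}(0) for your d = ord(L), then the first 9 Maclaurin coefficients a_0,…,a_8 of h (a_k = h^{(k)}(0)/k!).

f: a_k = 4, 12, 36, 108, 324, 972, 2916, 8748, 26244, …
Change of var in L_f (x↦r) gives L₀.
∫: right-multiply L₀ by Dx.
L = (3 + 6·x)·Dx + (-1 + 3·x + 3·x^2)·Dx^2  (order 2).
h: a_k = 0, 4, 6, 16, 45, 684/5, 432, 1404, 9315/2, …
ICs: h(0) = 0, h′(0) = 4.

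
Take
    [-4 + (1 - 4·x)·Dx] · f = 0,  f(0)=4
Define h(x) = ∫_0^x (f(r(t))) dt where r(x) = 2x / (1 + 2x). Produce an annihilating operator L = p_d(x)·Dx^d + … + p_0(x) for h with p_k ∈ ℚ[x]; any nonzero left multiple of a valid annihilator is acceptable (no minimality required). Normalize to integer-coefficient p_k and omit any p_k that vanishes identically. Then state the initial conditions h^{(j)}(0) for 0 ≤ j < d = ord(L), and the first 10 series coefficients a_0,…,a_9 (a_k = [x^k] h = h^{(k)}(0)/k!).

f: a_k = 4, 16, 64, 256, 1024, 4096, 16384, 65536, 262144, 1048576, …
h₀=f(r): pull back L_f along r ⇒ L₀.
h=∫₀ˣh₀: take L = L₀·Dx.
L = 8·Dx + (-1 + 4·x + 12·x^2)·Dx^2  (order 2).
h: a_k = 0, 4, 16, 64, 288, 6912/5, 6912, 248832/7, 186624, 995328, …
ICs: h(0) = 0, h′(0) = 4.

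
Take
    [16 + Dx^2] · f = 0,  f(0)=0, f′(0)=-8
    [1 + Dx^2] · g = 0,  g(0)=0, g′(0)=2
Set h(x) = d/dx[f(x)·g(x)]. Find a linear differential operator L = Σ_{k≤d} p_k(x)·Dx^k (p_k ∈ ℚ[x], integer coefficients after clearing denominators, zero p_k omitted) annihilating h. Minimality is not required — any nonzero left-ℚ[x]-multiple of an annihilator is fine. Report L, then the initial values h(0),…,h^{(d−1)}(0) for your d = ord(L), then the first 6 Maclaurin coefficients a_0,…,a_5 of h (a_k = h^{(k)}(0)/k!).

f: a_k = 0, -8, 0, 64/3, 0, -256/15, …
g: a_k = 0, 2, 0, -1/3, 0, 1/60, …
f·g: L₀ = L_f ⊗_s L_g, ord ≤ 2·2.
Derive L from L₀ (diff closure).
L = 225 + 34·Dx^2 + Dx^4  (order 4).
h: a_k = 0, -32, 0, 544/3, 0, -3724/15, …
ICs: h(0) = 0, h′(0) = -32, h′′(0) = 0, h′′′(0) = 1088.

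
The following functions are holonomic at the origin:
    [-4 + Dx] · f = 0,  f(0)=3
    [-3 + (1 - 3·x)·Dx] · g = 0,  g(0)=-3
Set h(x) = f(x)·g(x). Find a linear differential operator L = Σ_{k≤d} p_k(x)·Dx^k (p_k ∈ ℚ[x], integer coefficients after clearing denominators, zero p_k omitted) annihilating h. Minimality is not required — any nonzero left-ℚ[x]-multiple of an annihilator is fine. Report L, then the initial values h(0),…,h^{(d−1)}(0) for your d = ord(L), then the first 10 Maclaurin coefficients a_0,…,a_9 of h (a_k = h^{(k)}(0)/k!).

f: a_k = 3, 12, 24, 32, 32, 128/5, 256/15, 1024/105, 512/105, 2048/945, …
g: a_k = -3, -9, -27, -81, -243, -729, -2187, -6561, -19683, -59049, …
Product ⇒ symmetric product L₀, ord ≤ 1.
L = (7 - 12·x) + (-1 + 3·x)·Dx  (order 1).
h: a_k = -9, -63, -261, -879, -2733, -41379/5, -124393/5, -2613277/35, -1120049/5, -211691309/315, …
ICs: h(0) = -9.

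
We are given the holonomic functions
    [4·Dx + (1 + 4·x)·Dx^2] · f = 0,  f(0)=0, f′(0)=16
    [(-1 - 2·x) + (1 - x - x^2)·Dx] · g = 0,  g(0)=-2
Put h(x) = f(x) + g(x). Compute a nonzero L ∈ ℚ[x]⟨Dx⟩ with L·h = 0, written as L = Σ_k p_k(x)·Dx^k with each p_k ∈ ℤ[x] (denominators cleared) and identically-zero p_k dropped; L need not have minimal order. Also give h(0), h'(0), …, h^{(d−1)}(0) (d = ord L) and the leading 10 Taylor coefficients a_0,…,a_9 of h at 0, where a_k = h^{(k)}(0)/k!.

L = (-100 - 272·x - 392·x^2 - 144·x^3 - 96·x^4)·Dx + (7 - 96·x - 434·x^2 - 540·x^3 - 304·x^4 - 160·x^5)·Dx^2 + (4 + 25·x + 28·x^2 - 46·x^3 - 73·x^4 - 76·x^5 - 32·x^6)·Dx^3  (order 3).
h: a_k = -2, 14, -36, 238/3, -266, 4016/5, -8270/3, 65242/7, -32836, 1047586/9, …
ICs: h(0) = -2, h′(0) = 14, h′′(0) = -72.

f: a_k = 0, 16, -32, 256/3, -256, 4096/5, -8192/3, 65536/7, -32768, 1048576/9, …
g: a_k = -2, -2, -4, -6, -10, -16, -26, -42, -68, -110, …
h₀=f+g: left-lcm gives L₀, ord ≤ 3.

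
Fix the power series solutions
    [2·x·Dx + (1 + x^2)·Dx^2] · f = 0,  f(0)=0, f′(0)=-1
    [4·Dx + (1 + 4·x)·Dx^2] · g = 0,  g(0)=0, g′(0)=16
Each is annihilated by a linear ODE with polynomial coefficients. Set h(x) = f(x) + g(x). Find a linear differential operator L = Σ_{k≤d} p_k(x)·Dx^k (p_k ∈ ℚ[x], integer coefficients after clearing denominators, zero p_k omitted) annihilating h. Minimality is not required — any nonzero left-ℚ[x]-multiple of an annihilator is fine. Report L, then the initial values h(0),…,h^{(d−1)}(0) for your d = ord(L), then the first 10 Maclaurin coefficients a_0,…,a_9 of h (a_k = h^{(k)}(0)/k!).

L = (-4 - 48·x + 12·x^2 + 16·x^3)·Dx + (-17 - 8·x - 45·x^2 + 24·x^3 + 32·x^4)·Dx^2 + (-2 - 7·x + 4·x^2 + x^3 + 6·x^4 + 8·x^5)·Dx^3  (order 3).
h: a_k = 0, 15, -32, 257/3, -256, 819, -8192/3, 65537/7, -32768, 349525/3, …
ICs: h(0) = 0, h′(0) = 15, h′′(0) = -64.

f: a_k = 0, -1, 0, 1/3, 0, -1/5, 0, 1/7, 0, -1/9, …
g: a_k = 0, 16, -32, 256/3, -256, 4096/5, -8192/3, 65536/7, -32768, 1048576/9, …
h₀=f+g: left-lcm gives L₀, ord ≤ 4.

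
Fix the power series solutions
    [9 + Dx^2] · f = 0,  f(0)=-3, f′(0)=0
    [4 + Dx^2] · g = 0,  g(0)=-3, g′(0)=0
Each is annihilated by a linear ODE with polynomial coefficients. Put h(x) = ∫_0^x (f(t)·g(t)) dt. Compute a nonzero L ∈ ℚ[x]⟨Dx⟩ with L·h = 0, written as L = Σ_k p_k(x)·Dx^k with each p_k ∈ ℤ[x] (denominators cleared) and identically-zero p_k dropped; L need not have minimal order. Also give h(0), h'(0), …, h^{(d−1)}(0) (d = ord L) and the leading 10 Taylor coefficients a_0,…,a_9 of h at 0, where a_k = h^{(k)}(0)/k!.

L = 25·Dx + 26·Dx^3 + Dx^5  (order 5).
h: a_k = 0, 9, 0, -39/2, 0, 939/40, 0, -7813/560, 0, 195313/40320, …
ICs: h(0) = 0, h′(0) = 9, h′′(0) = 0, h′′′(0) = -117, h′′′′(0) = 0.

f: a_k = -3, 0, 27/2, 0, -81/8, 0, 243/80, 0, -2187/4480, 0, …
g: a_k = -3, 0, 6, 0, -2, 0, 4/15, 0, -2/105, 0, …
L₀ := L_f ⊗_s L_g (sym. prod.), ord ≤ 4.
h=∫₀ˣh₀: take L = L₀·Dx.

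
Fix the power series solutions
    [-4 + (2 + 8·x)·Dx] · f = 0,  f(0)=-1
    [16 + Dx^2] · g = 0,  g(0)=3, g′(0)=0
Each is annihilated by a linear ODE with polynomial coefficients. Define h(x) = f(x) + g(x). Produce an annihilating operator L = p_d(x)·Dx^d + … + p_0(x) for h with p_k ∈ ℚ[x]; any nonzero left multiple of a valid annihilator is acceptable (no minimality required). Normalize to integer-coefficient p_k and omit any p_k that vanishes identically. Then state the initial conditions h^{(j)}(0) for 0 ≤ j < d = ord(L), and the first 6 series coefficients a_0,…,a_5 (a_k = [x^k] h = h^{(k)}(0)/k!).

f: a_k = -1, -2, 2, -4, 10, -28, …
g: a_k = 3, 0, -24, 0, 32, 0, …
f+g: L₀ = lclm(L_f,L_g), ord ≤ 1+2.
L = (-224 - 1024·x - 2048·x^2) + (48 + 704·x + 3072·x^2 + 4096·x^3)·Dx + (-14 - 64·x - 128·x^2)·Dx^2 + (3 + 44·x + 192·x^2 + 256·x^3)·Dx^3  (order 3).
h: a_k = 2, -2, -22, -4, 42, -28, …
ICs: h(0) = 2, h′(0) = -2, h′′(0) = -44.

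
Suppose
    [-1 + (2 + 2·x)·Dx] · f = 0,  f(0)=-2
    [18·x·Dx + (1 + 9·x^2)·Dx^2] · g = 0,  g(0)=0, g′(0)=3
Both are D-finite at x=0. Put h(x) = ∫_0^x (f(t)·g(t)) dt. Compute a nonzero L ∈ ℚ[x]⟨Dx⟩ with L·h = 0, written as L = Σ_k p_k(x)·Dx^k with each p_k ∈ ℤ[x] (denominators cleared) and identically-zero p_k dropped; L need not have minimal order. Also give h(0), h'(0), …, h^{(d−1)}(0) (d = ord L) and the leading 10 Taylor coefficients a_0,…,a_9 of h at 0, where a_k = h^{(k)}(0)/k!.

f: a_k = -2, -1, 1/4, -1/8, 5/64, -7/128, 21/512, -33/1024, 429/16384, -715/32768, …
g: a_k = 0, 3, 0, -9, 0, 243/5, 0, -2187/7, 0, 2187, …
Sym-product of L_f,L_g gives L₀ (≤ ord 2).
h=∫₀ˣh₀: take L = L₀·Dx.
L = (3 - 36·x - 9·x^2)·Dx + (-4 + 68·x + 108·x^2 + 36·x^3)·Dx^2 + (4 + 8·x + 40·x^2 + 72·x^3 + 36·x^4)·Dx^3  (order 3).
h: a_k = 0, 0, -3, -1, 75/16, 69/40, -10583/640, -30489/4480, 11404773/143360, 1221543/35840, …
ICs: h(0) = 0, h′(0) = 0, h′′(0) = -6.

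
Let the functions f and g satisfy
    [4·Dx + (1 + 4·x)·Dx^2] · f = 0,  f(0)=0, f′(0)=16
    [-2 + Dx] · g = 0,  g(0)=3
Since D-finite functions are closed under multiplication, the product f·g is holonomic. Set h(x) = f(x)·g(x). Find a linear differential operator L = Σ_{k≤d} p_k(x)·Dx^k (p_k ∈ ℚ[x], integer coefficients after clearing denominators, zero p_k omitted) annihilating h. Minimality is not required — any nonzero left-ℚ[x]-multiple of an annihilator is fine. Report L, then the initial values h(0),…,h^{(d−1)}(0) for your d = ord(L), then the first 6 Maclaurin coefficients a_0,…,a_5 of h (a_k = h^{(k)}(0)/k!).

f: a_k = 0, 16, -32, 256/3, -256, 4096/5, …
g: a_k = 3, 6, 6, 4, 2, 4/5, …
Sym-product of L_f,L_g gives L₀ (≤ ord 2).
L = (-4 + 16·x) - 16·x·Dx + (1 + 4·x)·Dx^2  (order 2).
h: a_k = 0, 48, 0, 160, -384, 6688/5, …
ICs: h(0) = 0, h′(0) = 48.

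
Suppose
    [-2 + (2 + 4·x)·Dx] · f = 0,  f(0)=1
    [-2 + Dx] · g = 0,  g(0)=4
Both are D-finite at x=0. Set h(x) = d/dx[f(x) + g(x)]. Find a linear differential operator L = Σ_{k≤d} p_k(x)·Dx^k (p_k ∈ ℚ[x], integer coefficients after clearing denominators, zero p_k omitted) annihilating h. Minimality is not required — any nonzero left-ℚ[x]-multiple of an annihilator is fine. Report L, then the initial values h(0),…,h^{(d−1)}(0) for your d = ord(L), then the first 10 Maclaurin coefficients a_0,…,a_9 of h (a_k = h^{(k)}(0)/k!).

f: a_k = 1, 1, -1/2, 1/2, -5/8, 7/8, -21/16, 33/16, -429/128, 715/128, …
g: a_k = 4, 8, 8, 16/3, 8/3, 16/15, 16/45, 32/315, 8/315, 16/2835, …
Weyl lclm of L_f,L_g ⇒ L₀ (ord ≤ 2).
h=h₀': d/dx-closure on L₀ ⇒ L.
L = (-10 - 8·x) + (-1 - 16·x - 16·x^2)·Dx + (3 + 10·x + 8·x^2)·Dx^2  (order 2).
h: a_k = 9, 15, 35/2, 49/6, 233/24, -689/120, 10907/720, -134111/5040, 2029073/40320, -34455329/362880, …
ICs: h(0) = 9, h′(0) = 15.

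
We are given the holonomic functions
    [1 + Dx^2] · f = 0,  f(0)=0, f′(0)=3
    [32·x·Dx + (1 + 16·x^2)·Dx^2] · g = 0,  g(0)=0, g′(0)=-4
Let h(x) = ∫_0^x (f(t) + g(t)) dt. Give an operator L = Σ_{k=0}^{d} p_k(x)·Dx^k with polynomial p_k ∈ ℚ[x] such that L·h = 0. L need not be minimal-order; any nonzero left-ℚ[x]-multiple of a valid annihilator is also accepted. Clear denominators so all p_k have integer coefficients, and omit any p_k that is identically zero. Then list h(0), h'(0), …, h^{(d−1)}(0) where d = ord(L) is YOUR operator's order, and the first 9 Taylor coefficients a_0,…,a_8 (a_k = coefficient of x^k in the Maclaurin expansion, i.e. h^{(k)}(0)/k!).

L = (-6112·x + 99328·x^3 + 8192·x^5)·Dx^2 + (-31 + 1072·x^2 + 25344·x^4 + 4096·x^6)·Dx^3 + (-6112·x + 99328·x^3 + 8192·x^5)·Dx^4 + (-31 + 1072·x^2 + 25344·x^4 + 4096·x^6)·Dx^5  (order 5).
h: a_k = 0, 0, -1/2, 0, 125/24, 0, -8191/240, 0, 561737/1920, …
ICs: h(0) = 0, h′(0) = 0, h′′(0) = -1, h′′′(0) = 0, h′′′′(0) = 125.

f: a_k = 0, 3, 0, -1/2, 0, 1/40, 0, -1/1680, 0, …
g: a_k = 0, -4, 0, 64/3, 0, -1024/5, 0, 16384/7, 0, …
f+g: L₀ = lclm(L_f,L_g), ord ≤ 2+2.
∫: right-multiply L₀ by Dx.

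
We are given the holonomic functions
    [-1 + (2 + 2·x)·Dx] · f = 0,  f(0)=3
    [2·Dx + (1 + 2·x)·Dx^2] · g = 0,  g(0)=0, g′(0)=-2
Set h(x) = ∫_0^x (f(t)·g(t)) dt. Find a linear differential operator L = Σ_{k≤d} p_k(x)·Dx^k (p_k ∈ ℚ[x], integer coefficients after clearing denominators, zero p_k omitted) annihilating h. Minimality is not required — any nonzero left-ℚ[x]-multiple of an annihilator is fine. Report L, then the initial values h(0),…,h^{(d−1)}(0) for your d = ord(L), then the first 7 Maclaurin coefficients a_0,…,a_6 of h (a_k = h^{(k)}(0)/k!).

f: a_k = 3, 3/2, -3/8, 3/16, -15/128, 21/256, -63/1024, …
g: a_k = 0, -2, 2, -8/3, 4, -32/5, 32/3, …
f·g: L₀ = L_f ⊗_s L_g, ord ≤ 1·2.
h=∫₀ˣh₀: take L = L₀·Dx.
L = (-1 + 2·x)·Dx + (4 + 4·x)·Dx^2 + (4 + 16·x + 20·x^2 + 8·x^3)·Dx^3  (order 3).
h: a_k = 0, 0, -3, 1, -17/16, 11/8, -3709/1920, …
ICs: h(0) = 0, h′(0) = 0, h′′(0) = -6.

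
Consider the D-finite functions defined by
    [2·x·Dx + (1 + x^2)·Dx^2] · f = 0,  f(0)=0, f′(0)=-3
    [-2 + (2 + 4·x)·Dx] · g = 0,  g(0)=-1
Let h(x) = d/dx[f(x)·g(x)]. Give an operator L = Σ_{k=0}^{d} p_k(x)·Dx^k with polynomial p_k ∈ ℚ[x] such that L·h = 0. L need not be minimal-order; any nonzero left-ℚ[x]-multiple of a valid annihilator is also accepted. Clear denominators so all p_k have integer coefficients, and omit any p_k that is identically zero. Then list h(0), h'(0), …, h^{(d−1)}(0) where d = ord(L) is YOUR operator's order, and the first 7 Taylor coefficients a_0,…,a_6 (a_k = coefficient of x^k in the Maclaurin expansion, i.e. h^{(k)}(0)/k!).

L = (-1 + 20·x + 20·x^2 - 12·x^3 - 3·x^4) + (8 + 30·x + 54·x^2 + 34·x^3 - 42·x^4 - 12·x^5)·Dx + (3 + 10·x + 6·x^2 - 2·x^3 - x^4 - 12·x^5 - 4·x^6)·Dx^2  (order 2).
h: a_k = 3, 6, -15/2, 2, -31/8, 327/20, -2263/80, …
ICs: h(0) = 3, h′(0) = 6.

f: a_k = 0, -3, 0, 1, 0, -3/5, 0, …
g: a_k = -1, -1, 1/2, -1/2, 5/8, -7/8, 21/16, …
h₀=f·g: eliminate ⇒ L₀, order ≤ 2·1.
Derive L from L₀ (diff closure).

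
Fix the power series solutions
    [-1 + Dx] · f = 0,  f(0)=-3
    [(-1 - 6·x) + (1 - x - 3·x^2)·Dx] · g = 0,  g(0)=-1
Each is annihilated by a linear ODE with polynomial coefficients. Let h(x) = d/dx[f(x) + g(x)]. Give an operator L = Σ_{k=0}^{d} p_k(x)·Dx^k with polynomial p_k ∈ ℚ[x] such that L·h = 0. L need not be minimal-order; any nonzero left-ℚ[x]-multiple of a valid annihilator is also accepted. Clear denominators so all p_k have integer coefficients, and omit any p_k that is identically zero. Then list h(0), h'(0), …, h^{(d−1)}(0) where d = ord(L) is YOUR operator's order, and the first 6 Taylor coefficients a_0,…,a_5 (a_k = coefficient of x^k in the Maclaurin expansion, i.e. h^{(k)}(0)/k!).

L = (34 + 278·x + 312·x^2 + 756·x^3 + 162·x^4) + (-41 - 284·x - 341·x^2 - 672·x^3 + 45·x^4 + 54·x^5)·Dx + (7 + 6·x + 29·x^2 - 84·x^3 - 207·x^4 - 54·x^5)·Dx^2  (order 2).
h: a_k = -4, -11, -45/2, -153/2, -1601/8, -23281/40, …
ICs: h(0) = -4, h′(0) = -11.

f: a_k = -3, -3, -3/2, -1/2, -1/8, -1/40, …
g: a_k = -1, -1, -4, -7, -19, -40, …
Sum ⇒ L₀ = lclm(L_f,L_g) in ℚ(x)⟨Dx⟩.
Derive L from L₀ (diff closure).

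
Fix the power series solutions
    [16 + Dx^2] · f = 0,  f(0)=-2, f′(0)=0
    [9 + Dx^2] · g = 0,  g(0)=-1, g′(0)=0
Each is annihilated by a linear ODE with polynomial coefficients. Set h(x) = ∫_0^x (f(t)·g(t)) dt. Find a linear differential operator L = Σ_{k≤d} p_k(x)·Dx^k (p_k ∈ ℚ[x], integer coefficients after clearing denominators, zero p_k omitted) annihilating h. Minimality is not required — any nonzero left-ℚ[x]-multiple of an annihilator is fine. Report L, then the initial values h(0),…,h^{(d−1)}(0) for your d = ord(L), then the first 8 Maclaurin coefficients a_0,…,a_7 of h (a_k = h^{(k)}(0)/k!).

f: a_k = -2, 0, 16, 0, -64/3, 0, 512/45, 0, …
g: a_k = -1, 0, 9/2, 0, -27/8, 0, 81/80, 0, …
f·g: L₀ = L_f ⊗_s L_g, ord ≤ 2·2.
∫: right-multiply L₀ by Dx.
L = 49·Dx + 50·Dx^3 + Dx^5  (order 5).
h: a_k = 0, 2, 0, -25/3, 0, 1201/60, 0, -11765/504, …
ICs: h(0) = 0, h′(0) = 2, h′′(0) = 0, h′′′(0) = -50, h′′′′(0) = 0.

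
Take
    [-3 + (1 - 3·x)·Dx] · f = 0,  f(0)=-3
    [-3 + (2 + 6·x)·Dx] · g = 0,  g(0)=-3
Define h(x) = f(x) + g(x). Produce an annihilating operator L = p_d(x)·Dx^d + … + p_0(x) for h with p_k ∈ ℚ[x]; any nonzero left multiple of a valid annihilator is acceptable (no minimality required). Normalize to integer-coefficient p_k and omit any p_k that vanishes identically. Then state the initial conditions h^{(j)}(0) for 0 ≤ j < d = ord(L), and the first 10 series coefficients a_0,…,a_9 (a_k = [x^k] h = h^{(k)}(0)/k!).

L = (-45 - 81·x) + (27 + 126·x + 243·x^2)·Dx + (-2 - 18·x + 18·x^2 + 162·x^3)·Dx^2  (order 2).
h: a_k = -6, -27/2, -189/8, -1377/16, -29889/128, -191727/256, -2193561/1024, -13653441/2048, -636528537/32768, -3912055299/65536, …
ICs: h(0) = -6, h′(0) = -27/2.

f: a_k = -3, -9, -27, -81, -243, -729, -2187, -6561, -19683, -59049, …
g: a_k = -3, -9/2, 27/8, -81/16, 1215/128, -5103/256, 45927/1024, -216513/2048, 8444007/32768, -42220035/65536, …
Weyl lclm of L_f,L_g ⇒ L₀ (ord ≤ 2).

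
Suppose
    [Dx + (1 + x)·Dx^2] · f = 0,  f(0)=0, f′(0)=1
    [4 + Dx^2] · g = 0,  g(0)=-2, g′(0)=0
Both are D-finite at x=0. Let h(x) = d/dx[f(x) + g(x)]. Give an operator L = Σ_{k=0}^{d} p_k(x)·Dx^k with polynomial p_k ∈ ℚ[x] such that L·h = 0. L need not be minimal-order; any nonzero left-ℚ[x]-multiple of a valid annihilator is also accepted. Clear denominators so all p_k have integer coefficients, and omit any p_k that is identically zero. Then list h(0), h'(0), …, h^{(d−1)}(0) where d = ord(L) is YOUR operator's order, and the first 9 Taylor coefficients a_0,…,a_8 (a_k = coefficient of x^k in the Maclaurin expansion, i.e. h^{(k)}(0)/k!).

f: a_k = 0, 1, -1/2, 1/3, -1/4, 1/5, -1/6, 1/7, -1/8, …
g: a_k = -2, 0, 4, 0, -4/3, 0, 8/45, 0, -4/315, …
L₀ := lclm(L_f,L_g); ord L₀ ≤ 2+2.
h=h₀': d/dx-closure on L₀ ⇒ L.
L = (20 + 16·x + 8·x^2) + (12 + 28·x + 24·x^2 + 8·x^3)·Dx + (5 + 4·x + 2·x^2)·Dx^2 + (3 + 7·x + 6·x^2 + 2·x^3)·Dx^3  (order 3).
h: a_k = 1, 7, 1, -19/3, 1, 1/15, 1, -347/315, 1, …
ICs: h(0) = 1, h′(0) = 7, h′′(0) = 2.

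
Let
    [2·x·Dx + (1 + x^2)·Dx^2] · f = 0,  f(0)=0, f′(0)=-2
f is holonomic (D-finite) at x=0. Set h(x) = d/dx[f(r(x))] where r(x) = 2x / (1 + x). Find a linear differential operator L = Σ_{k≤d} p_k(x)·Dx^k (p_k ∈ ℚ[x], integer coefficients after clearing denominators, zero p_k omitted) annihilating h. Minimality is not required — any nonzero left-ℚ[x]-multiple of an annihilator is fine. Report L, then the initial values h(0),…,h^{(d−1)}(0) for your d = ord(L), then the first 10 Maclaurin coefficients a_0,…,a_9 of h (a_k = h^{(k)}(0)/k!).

L = (2 + 10·x) + (1 + 2·x + 5·x^2)·Dx  (order 1).
h: a_k = -4, 8, 4, -48, 76, 88, -556, 672, 1436, -6232, …
ICs: h(0) = -4.

f: a_k = 0, -2, 0, 2/3, 0, -2/5, 0, 2/7, 0, -2/9, …
h₀=f(r): pull back L_f along r ⇒ L₀.
h=h₀': d/dx-closure on L₀ ⇒ L.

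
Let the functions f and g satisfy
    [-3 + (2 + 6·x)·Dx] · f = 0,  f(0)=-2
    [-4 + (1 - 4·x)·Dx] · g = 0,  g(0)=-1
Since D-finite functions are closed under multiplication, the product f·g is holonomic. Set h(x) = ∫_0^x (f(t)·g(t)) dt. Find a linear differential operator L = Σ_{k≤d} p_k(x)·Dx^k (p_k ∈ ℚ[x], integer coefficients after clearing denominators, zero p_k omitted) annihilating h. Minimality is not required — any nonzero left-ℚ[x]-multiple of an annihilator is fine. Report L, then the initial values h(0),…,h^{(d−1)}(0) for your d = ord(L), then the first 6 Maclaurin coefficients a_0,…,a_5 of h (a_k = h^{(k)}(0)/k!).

f: a_k = -2, -3, 9/4, -27/8, 405/64, -1701/128, …
g: a_k = -1, -4, -16, -64, -256, -1024, …
L₀ := L_f ⊗_s L_g (sym. prod.), ord ≤ 1.
Integrate: L := L₀·Dx.
L = (11 + 12·x)·Dx + (-2 + 2·x + 24·x^2)·Dx^2  (order 2).
h: a_k = 0, 2, 11/2, 167/12, 1363/32, 43211/320, …
ICs: h(0) = 0, h′(0) = 2.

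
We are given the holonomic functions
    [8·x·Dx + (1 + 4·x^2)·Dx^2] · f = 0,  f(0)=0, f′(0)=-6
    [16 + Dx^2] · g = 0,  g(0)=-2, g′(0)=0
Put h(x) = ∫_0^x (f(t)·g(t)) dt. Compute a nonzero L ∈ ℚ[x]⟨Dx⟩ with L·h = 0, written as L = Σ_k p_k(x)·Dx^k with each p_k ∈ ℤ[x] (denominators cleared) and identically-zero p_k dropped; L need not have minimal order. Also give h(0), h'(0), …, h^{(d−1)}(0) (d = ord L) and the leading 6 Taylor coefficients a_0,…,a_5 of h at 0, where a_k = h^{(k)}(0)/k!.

L = (2560 + 29696·x^2 + 118784·x^4 + 262144·x^6 + 262144·x^8)·Dx + (1536·x + 14336·x^3 + 49152·x^5 + 65536·x^7)·Dx^2 + (240 + 3008·x^2 + 13824·x^4 + 32768·x^6 + 32768·x^8)·Dx^3 + (96·x + 896·x^3 + 3072·x^5 + 4096·x^7)·Dx^4 + (5 + 72·x^2 + 400·x^4 + 1024·x^6 + 1024·x^8)·Dx^5  (order 5).
h: a_k = 0, 0, 6, 0, -28, 0, …
ICs: h(0) = 0, h′(0) = 0, h′′(0) = 12, h′′′(0) = 0, h′′′′(0) = -672.

f: a_k = 0, -6, 0, 8, 0, -96/5, …
g: a_k = -2, 0, 16, 0, -64/3, 0, …
Product ⇒ symmetric product L₀, ord ≤ 4.
h=∫₀ˣh₀: take L = L₀·Dx.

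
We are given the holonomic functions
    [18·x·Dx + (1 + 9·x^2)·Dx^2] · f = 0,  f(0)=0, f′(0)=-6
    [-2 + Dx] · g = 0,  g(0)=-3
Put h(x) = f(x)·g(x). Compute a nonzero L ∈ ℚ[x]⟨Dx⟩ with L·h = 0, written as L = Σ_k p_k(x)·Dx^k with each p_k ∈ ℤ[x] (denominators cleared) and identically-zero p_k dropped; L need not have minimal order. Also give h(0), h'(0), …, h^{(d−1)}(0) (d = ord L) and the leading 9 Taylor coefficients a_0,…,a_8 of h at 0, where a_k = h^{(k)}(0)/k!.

f: a_k = 0, -6, 0, 18, 0, -486/5, 0, 4374/7, 0, …
g: a_k = -3, -6, -6, -4, -2, -4/5, -4/15, -8/105, -2/105, …
Sym-product of L_f,L_g gives L₀ (≤ ord 2).
L = (4 - 36·x + 36·x^2) + (-4 + 18·x - 36·x^2)·Dx + (1 + 9·x^2)·Dx^2  (order 2).
h: a_k = 0, 18, 36, -18, -84, 978/5, 516, -46402/35, -23620/7, …
ICs: h(0) = 0, h′(0) = 18.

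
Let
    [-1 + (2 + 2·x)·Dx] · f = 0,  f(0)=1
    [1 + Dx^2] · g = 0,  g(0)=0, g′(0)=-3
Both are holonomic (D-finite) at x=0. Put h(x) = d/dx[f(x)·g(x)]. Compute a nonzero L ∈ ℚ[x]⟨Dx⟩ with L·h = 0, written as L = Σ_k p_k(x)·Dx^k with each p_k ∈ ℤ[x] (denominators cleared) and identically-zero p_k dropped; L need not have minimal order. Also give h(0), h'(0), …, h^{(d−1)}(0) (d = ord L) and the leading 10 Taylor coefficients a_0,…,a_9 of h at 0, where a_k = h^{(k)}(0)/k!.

f: a_k = 1, 1/2, -1/8, 1/16, -5/128, 7/256, -21/1024, 33/2048, -429/32768, 715/65536, …
g: a_k = 0, -3, 0, 1/2, 0, -1/40, 0, 1/1680, 0, -1/120960, …
h₀=f·g: eliminate ⇒ L₀, order ≤ 1·2.
h₀' ⇒ L via d/dx closure of L₀.
L = (53 + 144·x + 136·x^2 + 64·x^3 + 16·x^4) + (-4 - 36·x - 48·x^2 - 16·x^3)·Dx + (28 + 88·x + 108·x^2 + 64·x^3 + 16·x^4)·Dx^2  (order 2).
h: a_k = -3, -3, 21/8, 1/4, 19/128, -243/640, 983/3072, -7727/26880, 185275/688128, -1568353/6193152, …
ICs: h(0) = -3, h′(0) = -3.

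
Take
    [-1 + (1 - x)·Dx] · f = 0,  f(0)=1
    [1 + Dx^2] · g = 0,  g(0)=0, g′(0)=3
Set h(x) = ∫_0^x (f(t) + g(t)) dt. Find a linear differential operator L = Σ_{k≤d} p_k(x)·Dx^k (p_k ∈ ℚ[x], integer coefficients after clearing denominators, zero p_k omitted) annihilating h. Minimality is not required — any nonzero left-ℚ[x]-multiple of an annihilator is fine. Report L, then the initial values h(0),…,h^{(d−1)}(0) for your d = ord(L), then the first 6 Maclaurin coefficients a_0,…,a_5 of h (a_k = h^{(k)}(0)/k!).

f: a_k = 1, 1, 1, 1, 1, 1, …
g: a_k = 0, 3, 0, -1/2, 0, 1/40, …
Sum ⇒ L₀ = lclm(L_f,L_g) in ℚ(x)⟨Dx⟩.
h=∫h₀ ⇒ L = L₀·Dx.
L = (7 - 2·x + x^2)·Dx + (-3 + 5·x - 3·x^2 + x^3)·Dx^2 + (7 - 2·x + x^2)·Dx^3 + (-3 + 5·x - 3·x^2 + x^3)·Dx^4  (order 4).
h: a_k = 0, 1, 2, 1/3, 1/8, 1/5, …
ICs: h(0) = 0, h′(0) = 1, h′′(0) = 4, h′′′(0) = 2.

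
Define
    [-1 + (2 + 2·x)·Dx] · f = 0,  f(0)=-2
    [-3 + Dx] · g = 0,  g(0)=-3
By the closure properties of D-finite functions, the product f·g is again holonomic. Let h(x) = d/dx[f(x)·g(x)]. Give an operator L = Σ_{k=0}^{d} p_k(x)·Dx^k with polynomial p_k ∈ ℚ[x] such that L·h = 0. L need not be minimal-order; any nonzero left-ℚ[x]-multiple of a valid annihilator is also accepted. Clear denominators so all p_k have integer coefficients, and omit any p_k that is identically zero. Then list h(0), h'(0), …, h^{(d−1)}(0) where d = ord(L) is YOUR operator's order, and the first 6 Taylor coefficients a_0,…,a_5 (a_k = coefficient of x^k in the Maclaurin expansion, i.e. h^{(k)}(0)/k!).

f: a_k = -2, -1, 1/4, -1/8, 5/64, -7/128, …
g: a_k = -3, -9, -27/2, -27/2, -81/8, -243/40, …
f·g: L₀ = L_f ⊗_s L_g, ord ≤ 1·1.
h₀' ⇒ L via d/dx closure of L₀.
L = (47 + 84·x + 36·x^2) + (-14 - 26·x - 12·x^2)·Dx  (order 1).
h: a_k = 21, 141/2, 927/8, 2001/16, 12831/128, 81567/1280, …
ICs: h(0) = 21.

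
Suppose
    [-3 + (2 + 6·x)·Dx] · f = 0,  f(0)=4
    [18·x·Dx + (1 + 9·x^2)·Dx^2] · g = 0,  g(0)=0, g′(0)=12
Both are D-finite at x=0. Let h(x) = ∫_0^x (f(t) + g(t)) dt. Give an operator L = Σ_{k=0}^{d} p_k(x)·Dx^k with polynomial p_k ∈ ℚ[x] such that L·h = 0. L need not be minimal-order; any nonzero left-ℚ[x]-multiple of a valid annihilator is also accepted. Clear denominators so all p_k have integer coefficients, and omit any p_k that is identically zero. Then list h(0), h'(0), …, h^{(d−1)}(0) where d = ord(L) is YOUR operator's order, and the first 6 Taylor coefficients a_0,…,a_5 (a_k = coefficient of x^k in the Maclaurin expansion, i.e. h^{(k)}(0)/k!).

L = (-36 - 270·x + 972·x^2 + 1458·x^3)·Dx^2 + (-33 - 144·x + 270·x^2 + 3888·x^3 + 5103·x^4)·Dx^3 + (-2 + 18·x + 108·x^2 + 324·x^3 + 1134·x^4 + 1458·x^5)·Dx^4  (order 4).
h: a_k = 0, 4, 9, -3/2, -117/16, -81/32, …
ICs: h(0) = 0, h′(0) = 4, h′′(0) = 18, h′′′(0) = -9.

f: a_k = 4, 6, -9/2, 27/4, -405/32, 1701/64, …
g: a_k = 0, 12, 0, -36, 0, 972/5, …
Sum ⇒ L₀ = lclm(L_f,L_g) in ℚ(x)⟨Dx⟩.
h=∫h₀ ⇒ L = L₀·Dx.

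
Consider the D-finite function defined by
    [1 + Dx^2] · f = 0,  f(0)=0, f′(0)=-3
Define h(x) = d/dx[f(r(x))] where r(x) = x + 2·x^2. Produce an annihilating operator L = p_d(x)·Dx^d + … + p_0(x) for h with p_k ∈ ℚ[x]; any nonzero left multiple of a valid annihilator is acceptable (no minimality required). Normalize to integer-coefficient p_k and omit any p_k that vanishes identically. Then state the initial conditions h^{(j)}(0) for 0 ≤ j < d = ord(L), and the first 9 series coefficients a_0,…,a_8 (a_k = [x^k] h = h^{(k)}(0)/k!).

f: a_k = 0, -3, 0, 1/2, 0, -1/40, 0, 1/1680, 0, …
f∘r: x↦r, Dx↦Dx/r' in L_f ⇒ L₀.
Differentiate: ansatz ord ≤ ord L₀ ⇒ L.
L = (49 + 16·x + 96·x^2 + 256·x^3 + 256·x^4) + (-12 - 48·x)·Dx + (1 + 8·x + 16·x^2)·Dx^2  (order 2).
h: a_k = -3, -12, 3/2, 12, 239/8, 45/2, -1679/240, -239/15, -235873/13440, …
ICs: h(0) = -3, h′(0) = -12.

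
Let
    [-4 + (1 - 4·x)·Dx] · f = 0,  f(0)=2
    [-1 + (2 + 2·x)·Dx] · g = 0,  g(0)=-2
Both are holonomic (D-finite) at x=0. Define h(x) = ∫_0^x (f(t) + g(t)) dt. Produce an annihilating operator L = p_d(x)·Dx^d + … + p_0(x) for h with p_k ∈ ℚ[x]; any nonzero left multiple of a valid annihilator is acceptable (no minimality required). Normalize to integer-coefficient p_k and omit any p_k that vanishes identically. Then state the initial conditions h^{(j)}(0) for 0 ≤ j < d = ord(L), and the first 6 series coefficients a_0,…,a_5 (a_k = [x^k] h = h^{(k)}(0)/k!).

L = (-68 - 48·x)·Dx + (129 + 248·x + 144·x^2)·Dx^2 + (-14 + 18·x + 128·x^2 + 96·x^3)·Dx^3  (order 3).
h: a_k = 0, 0, 7/2, 43/4, 1023/32, 32773/320, …
ICs: h(0) = 0, h′(0) = 0, h′′(0) = 7.

f: a_k = 2, 8, 32, 128, 512, 2048, …
g: a_k = -2, -1, 1/4, -1/8, 5/64, -7/128, …
L₀ := lclm(L_f,L_g); ord L₀ ≤ 1+1.
Integrate: L := L₀·Dx.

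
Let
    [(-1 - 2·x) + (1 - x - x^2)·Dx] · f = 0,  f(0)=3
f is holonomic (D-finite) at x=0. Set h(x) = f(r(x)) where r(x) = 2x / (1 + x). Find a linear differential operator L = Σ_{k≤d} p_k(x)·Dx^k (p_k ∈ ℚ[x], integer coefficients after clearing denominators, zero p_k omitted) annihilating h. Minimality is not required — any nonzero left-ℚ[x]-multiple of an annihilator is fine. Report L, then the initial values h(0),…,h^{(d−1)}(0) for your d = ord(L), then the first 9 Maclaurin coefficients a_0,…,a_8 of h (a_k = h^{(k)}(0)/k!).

L = (2 + 10·x) + (-1 - x + 5·x^2 + 5·x^3)·Dx  (order 1).
h: a_k = 3, 6, 18, 30, 90, 150, 450, 750, 2250, …
ICs: h(0) = 3.

f: a_k = 3, 3, 6, 9, 15, 24, 39, 63, 102, …
L₀ from L_f via x↦r, Dx↦r'^{-1}Dx.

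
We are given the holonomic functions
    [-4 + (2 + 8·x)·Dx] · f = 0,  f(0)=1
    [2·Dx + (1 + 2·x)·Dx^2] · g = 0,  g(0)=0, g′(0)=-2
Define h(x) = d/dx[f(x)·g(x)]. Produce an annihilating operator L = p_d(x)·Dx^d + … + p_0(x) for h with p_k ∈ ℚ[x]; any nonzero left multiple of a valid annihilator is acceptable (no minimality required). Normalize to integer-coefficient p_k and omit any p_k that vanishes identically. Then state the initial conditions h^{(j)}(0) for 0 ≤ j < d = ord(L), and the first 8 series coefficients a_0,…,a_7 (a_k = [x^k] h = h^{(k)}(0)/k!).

f: a_k = 1, 2, -2, 4, -10, 28, -84, 264, …
g: a_k = 0, -2, 2, -8/3, 4, -32/5, 32/3, -128/7, …
L₀ := L_f ⊗_s L_g (sym. prod.), ord ≤ 2.
h₀' ⇒ L via d/dx closure of L₀.
L = (2 + 16·x + 8·x^2) + (7 + 54·x + 120·x^2 + 64·x^3)·Dx + (1 + 11·x + 42·x^2 + 64·x^3 + 32·x^4)·Dx^2  (order 2).
h: a_k = -2, -4, 16, -160/3, 524/3, -2904/5, 9888/5, -241408/35, …
ICs: h(0) = -2, h′(0) = -4.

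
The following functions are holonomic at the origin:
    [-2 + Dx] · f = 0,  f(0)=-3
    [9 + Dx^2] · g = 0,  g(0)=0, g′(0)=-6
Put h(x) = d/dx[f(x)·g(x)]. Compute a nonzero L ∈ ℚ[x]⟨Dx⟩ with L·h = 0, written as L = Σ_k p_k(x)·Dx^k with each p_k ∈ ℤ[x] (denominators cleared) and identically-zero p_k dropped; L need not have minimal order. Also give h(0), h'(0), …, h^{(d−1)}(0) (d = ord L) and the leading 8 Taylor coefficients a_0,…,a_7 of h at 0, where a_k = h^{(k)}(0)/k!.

f: a_k = -3, -6, -6, -4, -2, -4/5, -4/15, -8/105, …
g: a_k = 0, -6, 0, 9, 0, -81/20, 0, 243/280, …
h₀=f·g: eliminate ⇒ L₀, order ≤ 1·2.
h=h₀': d/dx-closure on L₀ ⇒ L.
L = 13 - 4·Dx + Dx^2  (order 2).
h: a_k = 18, 72, 27, -120, -597/4, -207/5, 1483/40, 34, …
ICs: h(0) = 18, h′(0) = 72.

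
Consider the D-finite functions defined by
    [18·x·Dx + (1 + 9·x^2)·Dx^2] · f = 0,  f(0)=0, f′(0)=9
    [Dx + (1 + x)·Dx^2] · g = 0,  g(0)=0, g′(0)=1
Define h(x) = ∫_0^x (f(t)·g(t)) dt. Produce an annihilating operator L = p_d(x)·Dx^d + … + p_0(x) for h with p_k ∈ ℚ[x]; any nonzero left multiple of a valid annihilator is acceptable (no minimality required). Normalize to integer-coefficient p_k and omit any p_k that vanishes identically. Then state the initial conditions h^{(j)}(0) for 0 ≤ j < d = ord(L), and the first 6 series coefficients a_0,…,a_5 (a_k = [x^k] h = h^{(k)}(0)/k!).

f: a_k = 0, 9, 0, -27, 0, 729/5, …
g: a_k = 0, 1, -1/2, 1/3, -1/4, 1/5, …
L₀ := L_f ⊗_s L_g (sym. prod.), ord ≤ 4.
Integrate: L := L₀·Dx.
L = (1368 + 2700·x + 37584·x^2 + 95580·x^3 + 87480·x^4 + 37908·x^5 + 26244·x^7)·Dx^2 + (1298 + 9180·x + 54612·x^2 + 194724·x^3 + 324000·x^4 + 271188·x^5 + 102060·x^6 + 78732·x^7 + 91854·x^8)·Dx^3 + (76 + 2848·x + 12096·x^2 + 43992·x^3 + 117288·x^4 + 173016·x^5 + 139968·x^6 + 75816·x^7 + 78732·x^8 + 52488·x^9)·Dx^4 + (37 + 146·x + 901·x^2 + 2808·x^3 + 7362·x^4 + 15228·x^5 + 21546·x^6 + 17496·x^7 + 12393·x^8 + 13122·x^9 + 6561·x^10)·Dx^5  (order 5).
h: a_k = 0, 0, 0, 3, -9/8, -24/5, …
ICs: h(0) = 0, h′(0) = 0, h′′(0) = 0, h′′′(0) = 18, h′′′′(0) = -27.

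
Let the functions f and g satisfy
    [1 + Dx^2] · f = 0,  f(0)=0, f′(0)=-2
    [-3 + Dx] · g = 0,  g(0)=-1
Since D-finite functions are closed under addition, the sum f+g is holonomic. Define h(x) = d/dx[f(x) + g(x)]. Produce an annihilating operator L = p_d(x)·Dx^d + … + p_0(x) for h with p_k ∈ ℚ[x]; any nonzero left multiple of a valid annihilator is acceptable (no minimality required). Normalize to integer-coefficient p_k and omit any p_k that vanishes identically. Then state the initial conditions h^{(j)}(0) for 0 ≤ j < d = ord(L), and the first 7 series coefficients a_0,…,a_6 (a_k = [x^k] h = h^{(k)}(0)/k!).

L = 3 - Dx + 3·Dx^2 - Dx^3  (order 3).
h: a_k = -5, -9, -25/2, -27/2, -245/24, -243/40, -437/144, …
ICs: h(0) = -5, h′(0) = -9, h′′(0) = -25.

f: a_k = 0, -2, 0, 1/3, 0, -1/60, 0, …
g: a_k = -1, -3, -9/2, -9/2, -27/8, -81/40, -81/80, …
Sum ⇒ L₀ = lclm(L_f,L_g) in ℚ(x)⟨Dx⟩.
Differentiate: ansatz ord ≤ ord L₀ ⇒ L.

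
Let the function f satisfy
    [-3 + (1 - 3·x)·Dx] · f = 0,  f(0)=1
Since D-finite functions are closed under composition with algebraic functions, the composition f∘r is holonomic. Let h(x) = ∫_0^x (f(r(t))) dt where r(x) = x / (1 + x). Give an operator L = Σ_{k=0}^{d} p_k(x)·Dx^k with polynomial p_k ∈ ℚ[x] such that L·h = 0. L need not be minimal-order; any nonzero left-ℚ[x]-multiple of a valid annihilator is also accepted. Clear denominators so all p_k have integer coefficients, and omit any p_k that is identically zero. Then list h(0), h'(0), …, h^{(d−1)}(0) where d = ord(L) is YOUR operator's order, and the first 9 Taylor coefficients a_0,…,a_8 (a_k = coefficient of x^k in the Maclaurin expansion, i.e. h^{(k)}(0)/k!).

f: a_k = 1, 3, 9, 27, 81, 243, 729, 2187, 6561, …
Change of var in L_f (x↦r) gives L₀.
∫: right-multiply L₀ by Dx.
L = 3·Dx + (-1 + x + 2·x^2)·Dx^2  (order 2).
h: a_k = 0, 1, 3/2, 2, 3, 24/5, 8, 96/7, 24, …
ICs: h(0) = 0, h′(0) = 1.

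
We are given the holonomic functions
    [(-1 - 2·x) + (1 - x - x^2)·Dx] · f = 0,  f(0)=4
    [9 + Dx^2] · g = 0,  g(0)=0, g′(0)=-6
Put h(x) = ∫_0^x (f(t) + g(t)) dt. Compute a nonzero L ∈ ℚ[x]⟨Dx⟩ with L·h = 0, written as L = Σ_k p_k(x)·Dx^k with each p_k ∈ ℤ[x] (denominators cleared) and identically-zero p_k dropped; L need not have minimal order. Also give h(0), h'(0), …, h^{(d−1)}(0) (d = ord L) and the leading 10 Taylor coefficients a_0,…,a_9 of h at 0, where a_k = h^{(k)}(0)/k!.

L = (243 + 432·x - 81·x^2 + 216·x^3 + 405·x^4 + 162·x^5)·Dx + (-117 + 225·x + 36·x^2 - 297·x^3 + 54·x^4 + 243·x^5 + 81·x^6)·Dx^2 + (27 + 48·x - 9·x^2 + 24·x^3 + 45·x^4 + 18·x^5)·Dx^3 + (-13 + 25·x + 4·x^2 - 33·x^3 + 6·x^4 + 27·x^5 + 9·x^6)·Dx^4  (order 4).
h: a_k = 0, 4, -1, 8/3, 21/4, 4, 559/120, 52/7, 23763/2240, 136/9, …
ICs: h(0) = 0, h′(0) = 4, h′′(0) = -2, h′′′(0) = 16.

f: a_k = 4, 4, 8, 12, 20, 32, 52, 84, 136, 220, …
g: a_k = 0, -6, 0, 9, 0, -81/20, 0, 243/280, 0, -243/2240, …
L₀ := lclm(L_f,L_g); ord L₀ ≤ 1+2.
h=∫h₀ ⇒ L = L₀·Dx.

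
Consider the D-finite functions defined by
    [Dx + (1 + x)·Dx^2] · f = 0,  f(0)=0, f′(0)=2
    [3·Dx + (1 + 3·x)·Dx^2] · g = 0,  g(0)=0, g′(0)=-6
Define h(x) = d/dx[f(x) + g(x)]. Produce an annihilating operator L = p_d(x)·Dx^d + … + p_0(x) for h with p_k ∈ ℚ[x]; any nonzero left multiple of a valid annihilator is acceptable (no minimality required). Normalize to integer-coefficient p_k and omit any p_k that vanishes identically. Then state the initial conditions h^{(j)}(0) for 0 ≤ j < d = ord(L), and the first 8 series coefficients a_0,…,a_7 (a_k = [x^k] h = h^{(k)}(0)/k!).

L = 6 + (8 + 12·x)·Dx + (1 + 4·x + 3·x^2)·Dx^2  (order 2).
h: a_k = -4, 16, -52, 160, -484, 1456, -4372, 13120, …
ICs: h(0) = -4, h′(0) = 16.

f: a_k = 0, 2, -1, 2/3, -1/2, 2/5, -1/3, 2/7, …
g: a_k = 0, -6, 9, -18, 81/2, -486/5, 243, -4374/7, …
Sum ⇒ L₀ = lclm(L_f,L_g) in ℚ(x)⟨Dx⟩.
h₀' ⇒ L via d/dx closure of L₀.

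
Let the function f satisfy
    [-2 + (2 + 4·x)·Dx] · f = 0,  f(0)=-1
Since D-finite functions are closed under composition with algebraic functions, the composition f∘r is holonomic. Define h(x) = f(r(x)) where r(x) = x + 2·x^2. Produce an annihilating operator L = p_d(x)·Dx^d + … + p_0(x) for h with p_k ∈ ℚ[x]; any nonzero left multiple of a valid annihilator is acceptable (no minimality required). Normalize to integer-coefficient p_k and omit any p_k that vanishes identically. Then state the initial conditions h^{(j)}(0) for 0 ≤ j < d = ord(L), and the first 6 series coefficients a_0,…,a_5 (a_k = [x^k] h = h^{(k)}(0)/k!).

L = (-1 - 4·x) + (1 + 2·x + 4·x^2)·Dx  (order 1).
h: a_k = -1, -1, -3/2, 3/2, -3/8, -15/8, …
ICs: h(0) = -1.

f: a_k = -1, -1, 1/2, -1/2, 5/8, -7/8, …
Change of var in L_f (x↦r) gives L₀.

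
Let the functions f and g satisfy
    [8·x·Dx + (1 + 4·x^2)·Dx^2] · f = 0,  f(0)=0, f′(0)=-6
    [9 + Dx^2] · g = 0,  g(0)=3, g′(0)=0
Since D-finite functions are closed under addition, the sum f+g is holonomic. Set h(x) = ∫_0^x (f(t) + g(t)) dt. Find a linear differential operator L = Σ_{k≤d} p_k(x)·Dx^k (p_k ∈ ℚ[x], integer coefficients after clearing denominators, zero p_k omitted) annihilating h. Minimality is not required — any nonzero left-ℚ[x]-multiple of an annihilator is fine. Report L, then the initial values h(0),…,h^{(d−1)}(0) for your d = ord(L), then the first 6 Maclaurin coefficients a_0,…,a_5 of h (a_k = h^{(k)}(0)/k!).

f: a_k = 0, -6, 0, 8, 0, -96/5, …
g: a_k = 3, 0, -27/2, 0, 81/8, 0, …
h₀=f+g: left-lcm gives L₀, ord ≤ 4.
h=∫h₀ ⇒ L = L₀·Dx.
L = (-2808·x + 19008·x^3 + 10368·x^5)·Dx^2 + (9 + 1548·x^2 + 7344·x^4 + 5184·x^6)·Dx^3 + (-312·x + 2112·x^3 + 1152·x^5)·Dx^4 + (1 + 172·x^2 + 816·x^4 + 576·x^6)·Dx^5  (order 5).
h: a_k = 0, 3, -3, -9/2, 2, 81/40, …
ICs: h(0) = 0, h′(0) = 3, h′′(0) = -6, h′′′(0) = -27, h′′′′(0) = 48.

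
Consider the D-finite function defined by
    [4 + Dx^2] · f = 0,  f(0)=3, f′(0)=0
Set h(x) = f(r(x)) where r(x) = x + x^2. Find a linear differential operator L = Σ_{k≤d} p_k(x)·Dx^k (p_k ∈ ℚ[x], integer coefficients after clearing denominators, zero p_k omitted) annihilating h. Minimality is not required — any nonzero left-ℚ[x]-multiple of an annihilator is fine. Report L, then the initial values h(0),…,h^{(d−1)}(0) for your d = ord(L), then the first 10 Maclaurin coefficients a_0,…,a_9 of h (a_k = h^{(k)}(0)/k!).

f: a_k = 3, 0, -6, 0, 2, 0, -4/15, 0, 2/105, 0, …
Substitute x→r, Dx→(1/r')Dx; clear ⇒ L₀.
L = (4 + 24·x + 48·x^2 + 32·x^3) - 2·Dx + (1 + 2·x)·Dx^2  (order 2).
h: a_k = 3, 0, -6, -12, -4, 8, 176/15, 32/5, -208/105, -544/105, …
ICs: h(0) = 3, h′(0) = 0.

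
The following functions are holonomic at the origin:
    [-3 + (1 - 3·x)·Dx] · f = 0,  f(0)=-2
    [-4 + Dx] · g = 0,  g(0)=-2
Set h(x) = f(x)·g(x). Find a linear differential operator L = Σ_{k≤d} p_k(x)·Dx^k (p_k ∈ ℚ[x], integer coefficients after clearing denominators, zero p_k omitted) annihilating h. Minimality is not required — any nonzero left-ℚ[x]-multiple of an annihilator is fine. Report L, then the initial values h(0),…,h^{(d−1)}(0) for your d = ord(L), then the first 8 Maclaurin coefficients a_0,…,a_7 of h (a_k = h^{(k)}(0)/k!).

f: a_k = -2, -6, -18, -54, -162, -486, -1458, -4374, …
g: a_k = -2, -8, -16, -64/3, -64/3, -256/15, -512/45, -2048/315, …
Product ⇒ symmetric product L₀, ord ≤ 1.
L = (7 - 12·x) + (-1 + 3·x)·Dx  (order 1).
h: a_k = 4, 28, 116, 1172/3, 3644/3, 55172/15, 497572/45, 10453108/315, …
ICs: h(0) = 4.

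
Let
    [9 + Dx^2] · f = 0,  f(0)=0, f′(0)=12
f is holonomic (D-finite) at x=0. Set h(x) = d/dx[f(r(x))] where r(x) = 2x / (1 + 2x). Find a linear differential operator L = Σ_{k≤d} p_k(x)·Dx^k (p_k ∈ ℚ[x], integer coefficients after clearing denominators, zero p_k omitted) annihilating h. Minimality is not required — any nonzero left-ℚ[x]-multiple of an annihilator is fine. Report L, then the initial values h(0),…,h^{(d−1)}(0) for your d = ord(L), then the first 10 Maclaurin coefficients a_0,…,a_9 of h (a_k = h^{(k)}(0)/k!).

f: a_k = 0, 12, 0, -18, 0, 81/10, 0, -243/140, 0, 243/1120, …
f∘r: x↦r, Dx↦Dx/r' in L_f ⇒ L₀.
Derive L from L₀ (diff closure).
L = (60 + 96·x + 96·x^2) + (12 + 72·x + 144·x^2 + 96·x^3)·Dx + (1 + 8·x + 24·x^2 + 32·x^3 + 16·x^4)·Dx^2  (order 2).
h: a_k = 24, -96, -144, 2688, -14064, 48960, -619296/5, 969216/5, 4292784/35, -17257152/7, …
ICs: h(0) = 24, h′(0) = -96.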